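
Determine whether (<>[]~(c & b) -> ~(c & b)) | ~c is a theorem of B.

Tableau for the negation ~((<>[]~(c & b) -> ~(c & b)) | ~c):
1. ~((<>[]~(c & b) -> ~(c & b)) | ~c), 0
2. ~(<>[]~(c & b) -> ~(c & b)), 0
3. c, 0
4. <>[]~(c & b), 0
5. c & b, 0
6. b, 0
7. []~(c & b), 1
8. ~(c & b), 0
9. ~(c & b), 1
10. ~b, 0
Accessibility: 0R0, 0R1, 1R0, 1R1
Branch closes: b and ~b both at 0.
Every branch of the negation's tableau closes; the branch above is one of them.

Valid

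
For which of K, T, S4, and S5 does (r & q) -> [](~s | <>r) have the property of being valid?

S5-tableau for the negation ~((r & q) -> [](~s | <>r)):
1. ~((r & q) -> [](~s | <>r)), w0
2. r & q, w0
3. ~[](~s | <>r), w0
4. r, w0
5. q, w0
6. ~(~s | <>r), w1
7. s, w1
8. ~<>r, w1
9. ~r, w0
Accessibility: w0Rw0, w0Rw1, w1Rw0, w1Rw1
Branch closes: r and ~r both at w0.
Every branch closes (one shown): valid in S5.
S4-tableau for the negation ~((r & q) -> [](~s | <>r)):
1. ~((r & q) -> [](~s | <>r)), w0
2. r & q, w0
3. ~[](~s | <>r), w0
4. r, w0
5. q, w0
6. ~(~s | <>r), w1
7. s, w1
8. ~<>r, w1
9. ~r, w1
Accessibility: w0Rw0, w0Rw1, w1Rw1
Complete open branch: countermodel on an S4-frame, so not valid in S4, nor in K, T (the same frame is also a K-frame and a T-frame).

S5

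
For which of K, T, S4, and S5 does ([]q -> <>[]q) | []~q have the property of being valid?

T, S4, S5

T-tableau for the negation ~(([]q -> <>[]q) | []~q):
1. ~(([]q -> <>[]q) | []~q), w0
2. ~([]q -> <>[]q), w0
3. ~[]~q, w0
4. []q, w0
5. ~<>[]q, w0
6. q, w0
7. ~[]q, w0
8. q, w1
9. ~[]q, w1
10. ~q, w2
11. q, w2
Accessibility: w0Rw0, w0Rw1, w0Rw2, w1Rw1, w2Rw2
Branch closes: q and ~q both at w2.
Every branch closes (one shown): valid in T, hence also in S4, S5 (every theorem of T is a theorem of S4 and S5).
K-tableau for the negation ~(([]q -> <>[]q) | []~q):
1. ~(([]q -> <>[]q) | []~q), w0
2. ~([]q -> <>[]q), w0
3. ~[]~q, w0
4. []q, w0
5. ~<>[]q, w0
6. q, w1
7. ~[]q, w1
8. ~q, w2
Accessibility: w0Rw1, w1Rw2
Complete open branch: countermodel on a K-frame, so not valid in K.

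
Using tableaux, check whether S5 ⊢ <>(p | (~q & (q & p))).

Not valid

Tableau for the negation ~<>(p | (~q & (q & p))):
1. ~<>(p | (~q & (q & p))), u
2. ~(p | (~q & (q & p))), u
3. ~p, u
4. ~(~q & (q & p)), u
5. ~(q & p), u
Accessibility: uRu
The negation has an open branch (countermodel exists).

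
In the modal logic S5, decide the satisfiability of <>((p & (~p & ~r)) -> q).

Satisfiable

1. <>((p & (~p & ~r)) -> q), 0
2. (p & (~p & ~r)) -> q, 1
3. q, 1
Accessibility: 0R0, 0R1, 1R0, 1R1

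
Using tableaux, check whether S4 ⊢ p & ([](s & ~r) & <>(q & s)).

Invalid (countermodel exists)

Tableau for the negation ~(p & ([](s & ~r) & <>(q & s))):
1. ~(p & ([](s & ~r) & <>(q & s))), 0
2. ~([](s & ~r) & <>(q & s)), 0   [~&-rule on 1 (branches; this branch)]
3. ~<>(q & s), 0   [~&-rule on 2 (branches; this branch)]
4. ~(q & s), 0   [~<>-rule on 3 via 0R0]
5. ~s, 0   [~&-rule on 4 (branches; this branch)]
Accessibility: 0R0
The negation has an open branch (countermodel exists).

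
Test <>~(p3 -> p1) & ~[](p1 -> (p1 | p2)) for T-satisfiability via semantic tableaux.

1. <>~(p3 -> p1) & ~[](p1 -> (p1 | p2)), w0
2. <>~(p3 -> p1), w0   [&-rule on 1]
3. ~[](p1 -> (p1 | p2)), w0   [&-rule on 1]
4. ~(p3 -> p1), w1   [<>-rule on 2: fresh world w1, w0Rw1]
5. p3, w1   [~->-rule on 4]
6. ~p1, w1   [~->-rule on 4]
7. ~(p1 -> (p1 | p2)), w2   [~[]-rule on 3: fresh world w2, w0Rw2]
8. p1, w2   [~->-rule on 7]
9. ~(p1 | p2), w2   [~->-rule on 7]
10. ~p1, w2   [~|-rule on 9]
11. ~p2, w2   [~|-rule on 9]
Accessibility: w0Rw0, w0Rw1, w0Rw2, w1Rw1, w2Rw2
Branch closes: p1 and ~p1 both at w2.
Every branch closes; the branch above is one of them.

Unsatisfiable (every branch closes)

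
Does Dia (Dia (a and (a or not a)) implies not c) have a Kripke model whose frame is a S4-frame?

1. Dia (Dia (a and (a or not a)) implies not c), w0
2. Dia (a and (a or not a)) implies not c, w1
3. not c, w1
Accessibility: w0Rw0, w0Rw1, w1Rw1

Satisfiable (open branch found)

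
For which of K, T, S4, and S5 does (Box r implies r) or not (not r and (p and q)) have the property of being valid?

T, S4, S5

K-tableau for the negation not ((Box r implies r) or not (not r and (p and q))):
1. not ((Box r implies r) or not (not r and (p and q))), w0
2. not (Box r implies r), w0
3. not r and (p and q), w0
4. Box r, w0
5. not r, w0
6. p and q, w0
7. p, w0
8. q, w0
Complete open branch: countermodel on a K-frame, so not valid in K.
T-tableau for the negation not ((Box r implies r) or not (not r and (p and q))):
1. not ((Box r implies r) or not (not r and (p and q))), w0
2. not (Box r implies r), w0
3. not r and (p and q), w0
4. Box r, w0
5. not r, w0
6. p and q, w0
7. p, w0
8. q, w0
9. r, w0
Accessibility: w0Rw0
Branch closes: r and not r both at w0.
Every branch closes (one shown): valid in T, hence also in S4, S5 (every theorem of T is a theorem of S4 and S5).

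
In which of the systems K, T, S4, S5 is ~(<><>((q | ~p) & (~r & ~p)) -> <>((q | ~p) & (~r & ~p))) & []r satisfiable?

S4-tableau for the formula:
1. ~(<><>((q | ~p) & (~r & ~p)) -> <>((q | ~p) & (~r & ~p))) & []r, u
2. ~(<><>((q | ~p) & (~r & ~p)) -> <>((q | ~p) & (~r & ~p))), u
3. []r, u
4. <><>((q | ~p) & (~r & ~p)), u
5. ~<>((q | ~p) & (~r & ~p)), u
6. r, u
7. ~((q | ~p) & (~r & ~p)), u
8. ~(~r & ~p), u
9. p, u
10. <>((q | ~p) & (~r & ~p)), v
11. r, v
12. ~((q | ~p) & (~r & ~p)), v
13. ~(~r & ~p), v
14. p, v
15. (q | ~p) & (~r & ~p), w
16. q | ~p, w
17. ~r & ~p, w
18. ~r, w
19. ~p, w
20. r, w
Accessibility: uRu, uRv, uRw, vRv, vRw, wRw
Branch closes: r and ~r both at w.
Every branch closes (one shown): unsatisfiable in S4, hence also in S5 (every S5-frame is an S4-frame).
T-tableau for the formula:
1. ~(<><>((q | ~p) & (~r & ~p)) -> <>((q | ~p) & (~r & ~p))) & []r, u
2. ~(<><>((q | ~p) & (~r & ~p)) -> <>((q | ~p) & (~r & ~p))), u
3. []r, u
4. <><>((q | ~p) & (~r & ~p)), u
5. ~<>((q | ~p) & (~r & ~p)), u
6. r, u
7. ~((q | ~p) & (~r & ~p)), u
8. ~(~r & ~p), u
9. p, u
10. <>((q | ~p) & (~r & ~p)), v
11. r, v
12. ~((q | ~p) & (~r & ~p)), v
13. ~(~r & ~p), v
14. p, v
15. (q | ~p) & (~r & ~p), w
16. q | ~p, w
17. ~r & ~p, w
18. ~r, w
19. ~p, w
Accessibility: uRu, uRv, vRv, vRw, wRw
Complete open branch: satisfiable in T, hence also in K (this T-model is also a K-model).

K, T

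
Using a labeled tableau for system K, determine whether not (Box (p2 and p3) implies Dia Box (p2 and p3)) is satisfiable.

1. not (Box (p2 and p3) implies Dia Box (p2 and p3)), w0
2. Box (p2 and p3), w0   [neg-implies-rule on 1]
3. not Dia Box (p2 and p3), w0   [neg-implies-rule on 1]

Yes, satisfiable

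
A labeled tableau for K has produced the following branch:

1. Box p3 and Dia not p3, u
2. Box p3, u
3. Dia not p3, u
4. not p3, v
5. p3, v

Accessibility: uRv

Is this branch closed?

Both p3 and not p3 appear at v.

Closed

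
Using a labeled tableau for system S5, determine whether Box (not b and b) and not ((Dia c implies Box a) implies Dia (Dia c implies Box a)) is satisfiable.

1. Box (not b and b) and not ((Dia c implies Box a) implies Dia (Dia c implies Box a)), w0
2. Box (not b and b), w0
3. not ((Dia c implies Box a) implies Dia (Dia c implies Box a)), w0
4. Dia c implies Box a, w0
5. not Dia (Dia c implies Box a), w0
6. not b and b, w0
7. not b, w0
8. b, w0
Accessibility: w0Rw0
Branch closes: b and not b both at w0.
(One branch shown.) All branches close.

No, unsatisfiable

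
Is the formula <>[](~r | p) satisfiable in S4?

Satisfiable

1. <>[](~r | p), w0
2. [](~r | p), w1
3. ~r | p, w1
4. p, w1
Accessibility: w0Rw0, w0Rw1, w1Rw1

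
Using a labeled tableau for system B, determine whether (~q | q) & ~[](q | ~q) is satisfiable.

Unsatisfiable (every branch closes)

1. (~q | q) & ~[](q | ~q), w0
2. ~q | q, w0
3. ~[](q | ~q), w0
4. q, w0
5. ~(q | ~q), w1
6. ~q, w1
7. q, w1
Accessibility: w0Rw0, w0Rw1, w1Rw0, w1Rw1
Branch closes: q and ~q both at w1.
(One branch shown.) All branches close.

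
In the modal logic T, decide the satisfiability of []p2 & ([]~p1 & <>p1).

1. []p2 & ([]~p1 & <>p1), u
2. []p2, u
3. []~p1 & <>p1, u
4. []~p1, u
5. <>p1, u
6. p2, u
7. ~p1, u
8. p1, v
9. p2, v
10. ~p1, v
Accessibility: uRu, uRv, vRv
Branch closes: p1 and ~p1 both at v.
(One branch shown.) All branches close.

No, unsatisfiable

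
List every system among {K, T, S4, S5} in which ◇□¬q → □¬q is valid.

S4-tableau for the negation ¬(◇□¬q → □¬q):
1. ¬(◇□¬q → □¬q), 0
2. ◇□¬q, 0
3. ¬□¬q, 0
4. □¬q, 1
5. ¬q, 1
6. q, 2
Accessibility: 0R0, 0R1, 0R2, 1R1, 2R2
Complete open branch: countermodel on an S4-frame, so not valid in S4, nor in K, T (the same frame is also a K-frame and a T-frame).
S5-tableau for the negation ¬(◇□¬q → □¬q):
1. ¬(◇□¬q → □¬q), 0
2. ◇□¬q, 0
3. ¬□¬q, 0
4. □¬q, 1
5. ¬q, 0
6. ¬q, 1
7. q, 2
8. ¬q, 2
Accessibility: 0R0, 0R1, 0R2, 1R0, 1R1, 1R2, 2R0, 2R1, 2R2
Branch closes: q and ¬q both at 2.
Every branch closes (one shown): valid in S5.

S5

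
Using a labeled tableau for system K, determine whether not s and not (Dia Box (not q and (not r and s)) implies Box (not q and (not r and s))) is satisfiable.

Satisfiable

1. not s and not (Dia Box (not q and (not r and s)) implies Box (not q and (not r and s))), 0
2. not s, 0   [and-rule on 1]
3. not (Dia Box (not q and (not r and s)) implies Box (not q and (not r and s))), 0   [and-rule on 1]
4. Dia Box (not q and (not r and s)), 0   [neg-implies-rule on 3]
5. not Box (not q and (not r and s)), 0   [neg-implies-rule on 3]
6. Box (not q and (not r and s)), 1   [Dia-rule on 4: fresh world 1, 0R1]
7. not (not q and (not r and s)), 2   [neg-Box-rule on 5: fresh world 2, 0R2]
8. not (not r and s), 2   [neg-and-rule on 7 (branches; this branch)]
9. not s, 2   [neg-and-rule on 8 (branches; this branch)]
Accessibility: 0R1, 0R2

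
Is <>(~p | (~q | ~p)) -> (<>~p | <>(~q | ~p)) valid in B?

Yes, valid

Tableau for the negation ~(<>(~p | (~q | ~p)) -> (<>~p | <>(~q | ~p))):
1. ~(<>(~p | (~q | ~p)) -> (<>~p | <>(~q | ~p))), w0
2. <>(~p | (~q | ~p)), w0
3. ~(<>~p | <>(~q | ~p)), w0
4. ~<>~p, w0
5. ~<>(~q | ~p), w0
6. p, w0
7. ~(~q | ~p), w0
8. q, w0
9. ~p | (~q | ~p), w1
10. p, w1
11. ~(~q | ~p), w1
12. q, w1
13. ~q | ~p, w1
14. ~p, w1
Accessibility: w0Rw0, w0Rw1, w1Rw0, w1Rw1
Branch closes: p and ~p both at w1.
All branches of the negation close; one closing branch shown above.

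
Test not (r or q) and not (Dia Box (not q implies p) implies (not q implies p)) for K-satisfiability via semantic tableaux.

1. not (r or q) and not (Dia Box (not q implies p) implies (not q implies p)), u
2. not (r or q), u
3. not (Dia Box (not q implies p) implies (not q implies p)), u
4. not r, u
5. not q, u
6. Dia Box (not q implies p), u
7. not (not q implies p), u
8. not p, u
9. Box (not q implies p), v
Accessibility: uRv

Satisfiable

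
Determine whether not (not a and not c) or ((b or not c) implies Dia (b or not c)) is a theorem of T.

Tableau for the negation not (not (not a and not c) or ((b or not c) implies Dia (b or not c))):
1. not (not (not a and not c) or ((b or not c) implies Dia (b or not c))), u
2. not a and not c, u   [neg-or-rule on 1]
3. not ((b or not c) implies Dia (b or not c)), u   [neg-or-rule on 1]
4. not a, u   [and-rule on 2]
5. not c, u   [and-rule on 2]
6. b or not c, u   [neg-implies-rule on 3]
7. not Dia (b or not c), u   [neg-implies-rule on 3]
8. not (b or not c), u   [neg-Dia-rule on 7 via uRu]
9. not b, u   [neg-or-rule on 8]
10. c, u   [neg-or-rule on 8]
Accessibility: uRu
Branch closes: c and not c both at u.
All branches of the negation close; one closing branch shown above.

Valid in T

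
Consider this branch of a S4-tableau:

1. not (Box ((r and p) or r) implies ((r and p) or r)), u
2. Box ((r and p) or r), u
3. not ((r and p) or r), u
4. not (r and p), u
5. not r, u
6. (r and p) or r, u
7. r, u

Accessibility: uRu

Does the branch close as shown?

Closed

Both r and not r appear at u.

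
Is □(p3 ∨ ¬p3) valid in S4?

Tableau for the negation ¬□(p3 ∨ ¬p3):
1. ¬□(p3 ∨ ¬p3), w0
2. ¬(p3 ∨ ¬p3), w1
3. ¬p3, w1
4. p3, w1
Accessibility: w0Rw0, w0Rw1, w1Rw1
Branch closes: p3 and ¬p3 both at w1.
Every branch of the negation's tableau closes; the branch above is one of them.

Yes, valid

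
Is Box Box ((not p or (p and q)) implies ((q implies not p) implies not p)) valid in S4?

Yes, valid

Tableau for the negation not Box Box ((not p or (p and q)) implies ((q implies not p) implies not p)):
1. not Box Box ((not p or (p and q)) implies ((q implies not p) implies not p)), w0
2. not Box ((not p or (p and q)) implies ((q implies not p) implies not p)), w1
3. not ((not p or (p and q)) implies ((q implies not p) implies not p)), w2
4. not p or (p and q), w2
5. not ((q implies not p) implies not p), w2
6. q implies not p, w2
7. p, w2
8. p and q, w2
9. q, w2
10. not p, w2
Accessibility: w0Rw0, w0Rw1, w0Rw2, w1Rw1, w1Rw2, w2Rw2
Branch closes: p and not p both at w2.
All branches of the negation close; one closing branch shown above.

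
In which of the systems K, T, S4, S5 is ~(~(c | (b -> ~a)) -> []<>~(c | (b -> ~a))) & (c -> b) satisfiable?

S4-tableau for the formula:
1. ~(~(c | (b -> ~a)) -> []<>~(c | (b -> ~a))) & (c -> b), w0
2. ~(~(c | (b -> ~a)) -> []<>~(c | (b -> ~a))), w0
3. c -> b, w0
4. ~(c | (b -> ~a)), w0
5. ~[]<>~(c | (b -> ~a)), w0
6. ~c, w0
7. ~(b -> ~a), w0
8. b, w0
9. a, w0
10. ~<>~(c | (b -> ~a)), w1
11. c | (b -> ~a), w1
12. b -> ~a, w1
13. ~a, w1
Accessibility: w0Rw0, w0Rw1, w1Rw1
Complete open branch: satisfiable in S4, hence also in K, T (this S4-model is also a K-model and a T-model).
S5-tableau for the formula:
1. ~(~(c | (b -> ~a)) -> []<>~(c | (b -> ~a))) & (c -> b), w0
2. ~(~(c | (b -> ~a)) -> []<>~(c | (b -> ~a))), w0
3. c -> b, w0
4. ~(c | (b -> ~a)), w0
5. ~[]<>~(c | (b -> ~a)), w0
6. ~c, w0
7. ~(b -> ~a), w0
8. b, w0
9. a, w0
10. ~<>~(c | (b -> ~a)), w1
11. c | (b -> ~a), w0
12. c | (b -> ~a), w1
13. b -> ~a, w0
14. b -> ~a, w1
15. ~a, w0
Accessibility: w0Rw0, w0Rw1, w1Rw0, w1Rw1
Branch closes: a and ~a both at w0.
Every branch closes (one shown): unsatisfiable in S5.

K, T, S4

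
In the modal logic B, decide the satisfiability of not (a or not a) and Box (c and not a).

No, unsatisfiable

1. not (a or not a) and Box (c and not a), u
2. not (a or not a), u   [and-rule on 1]
3. Box (c and not a), u   [and-rule on 1]
4. not a, u   [neg-or-rule on 2]
5. a, u   [neg-or-rule on 2]
Accessibility: uRu
Branch closes: a and not a both at u.
Every branch closes; the branch above is one of them.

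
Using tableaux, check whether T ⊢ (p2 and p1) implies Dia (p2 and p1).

Yes, valid

Tableau for the negation not ((p2 and p1) implies Dia (p2 and p1)):
1. not ((p2 and p1) implies Dia (p2 and p1)), w0
2. p2 and p1, w0
3. not Dia (p2 and p1), w0
4. p2, w0
5. p1, w0
6. not (p2 and p1), w0
7. not p1, w0
Accessibility: w0Rw0
Branch closes: p1 and not p1 both at w0.
All branches of the negation close; one closing branch shown above.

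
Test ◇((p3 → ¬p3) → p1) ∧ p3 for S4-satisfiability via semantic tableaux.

1. ◇((p3 → ¬p3) → p1) ∧ p3, u
2. ◇((p3 → ¬p3) → p1), u   [∧-rule on 1]
3. p3, u   [∧-rule on 1]
4. (p3 → ¬p3) → p1, v   [◇-rule on 2: fresh world v, uRv]
5. p1, v   [→-rule on 4 (branches; this branch)]
Accessibility: uRu, uRv, vRv

Satisfiable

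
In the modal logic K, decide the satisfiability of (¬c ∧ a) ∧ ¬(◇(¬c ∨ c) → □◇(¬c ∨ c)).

Yes, satisfiable

1. (¬c ∧ a) ∧ ¬(◇(¬c ∨ c) → □◇(¬c ∨ c)), 0
2. ¬c ∧ a, 0
3. ¬(◇(¬c ∨ c) → □◇(¬c ∨ c)), 0
4. ¬c, 0
5. a, 0
6. ◇(¬c ∨ c), 0
7. ¬□◇(¬c ∨ c), 0
8. ¬c ∨ c, 1
9. c, 1
10. ¬◇(¬c ∨ c), 2
Accessibility: 0R1, 0R2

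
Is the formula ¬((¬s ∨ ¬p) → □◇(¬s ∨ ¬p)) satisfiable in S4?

Satisfiable

1. ¬((¬s ∨ ¬p) → □◇(¬s ∨ ¬p)), w0
2. ¬s ∨ ¬p, w0
3. ¬□◇(¬s ∨ ¬p), w0
4. ¬p, w0
5. ¬◇(¬s ∨ ¬p), w1
6. ¬(¬s ∨ ¬p), w1
7. s, w1
8. p, w1
Accessibility: w0Rw0, w0Rw1, w1Rw1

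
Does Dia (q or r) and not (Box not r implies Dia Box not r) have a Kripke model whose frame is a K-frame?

1. Dia (q or r) and not (Box not r implies Dia Box not r), w0
2. Dia (q or r), w0   [and-rule on 1]
3. not (Box not r implies Dia Box not r), w0   [and-rule on 1]
4. Box not r, w0   [neg-implies-rule on 3]
5. not Dia Box not r, w0   [neg-implies-rule on 3]
6. q or r, w1   [Dia-rule on 2: fresh world w1, w0Rw1]
7. not r, w1   [Box-rule on 4 via w0Rw1]
8. not Box not r, w1   [neg-Dia-rule on 5 via w0Rw1]
9. q, w1   [or-rule on 6 (branches; this branch)]
10. r, w2   [neg-Box-rule on 8: fresh world w2, w1Rw2]
Accessibility: w0Rw1, w1Rw2

Satisfiable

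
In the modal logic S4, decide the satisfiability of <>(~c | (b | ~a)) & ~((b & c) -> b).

1. <>(~c | (b | ~a)) & ~((b & c) -> b), u
2. <>(~c | (b | ~a)), u
3. ~((b & c) -> b), u
4. b & c, u
5. ~b, u
6. b, u
7. c, u
Accessibility: uRu
Branch closes: b and ~b both at u.
Every branch closes; the branch above is one of them.

Unsatisfiable (every branch closes)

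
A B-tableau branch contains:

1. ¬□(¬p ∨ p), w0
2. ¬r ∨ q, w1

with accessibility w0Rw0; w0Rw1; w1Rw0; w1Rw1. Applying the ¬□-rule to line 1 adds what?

a fresh world w2 with w0Rw2, and ¬(¬p ∨ p) at w2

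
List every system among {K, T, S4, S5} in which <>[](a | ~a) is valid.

T, S4, S5

K-tableau for the negation ~<>[](a | ~a):
1. ~<>[](a | ~a), 0
Complete open branch: countermodel on a K-frame, so not valid in K.
T-tableau for the negation ~<>[](a | ~a):
1. ~<>[](a | ~a), 0
2. ~[](a | ~a), 0
3. ~(a | ~a), 1
4. ~a, 1
5. a, 1
Accessibility: 0R0, 0R1, 1R1
Branch closes: a and ~a both at 1.
Every branch closes (one shown): valid in T, hence also in S4, S5 (every theorem of T is a theorem of S4 and S5).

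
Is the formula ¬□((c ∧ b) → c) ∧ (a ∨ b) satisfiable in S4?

Unsatisfiable (every branch closes)

1. ¬□((c ∧ b) → c) ∧ (a ∨ b), 0
2. ¬□((c ∧ b) → c), 0   [∧-rule on 1]
3. a ∨ b, 0   [∧-rule on 1]
4. b, 0   [∨-rule on 3 (branches; this branch)]
5. ¬((c ∧ b) → c), 1   [¬□-rule on 2: fresh world 1, 0R1]
6. c ∧ b, 1   [¬→-rule on 5]
7. ¬c, 1   [¬→-rule on 5]
8. c, 1   [∧-rule on 6]
9. b, 1   [∧-rule on 6]
Accessibility: 0R0, 0R1, 1R1
Branch closes: c and ¬c both at 1.
(One branch shown.) All branches close.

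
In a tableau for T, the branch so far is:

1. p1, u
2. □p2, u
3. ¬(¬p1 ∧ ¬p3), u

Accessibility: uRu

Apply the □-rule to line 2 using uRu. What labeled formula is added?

p2, u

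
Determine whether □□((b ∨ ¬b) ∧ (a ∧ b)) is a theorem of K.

Tableau for the negation ¬□□((b ∨ ¬b) ∧ (a ∧ b)):
1. ¬□□((b ∨ ¬b) ∧ (a ∧ b)), u
2. ¬□((b ∨ ¬b) ∧ (a ∧ b)), v
3. ¬((b ∨ ¬b) ∧ (a ∧ b)), w
4. ¬(a ∧ b), w
5. ¬b, w
Accessibility: uRv, vRw
The negation has an open branch (countermodel exists).

Not valid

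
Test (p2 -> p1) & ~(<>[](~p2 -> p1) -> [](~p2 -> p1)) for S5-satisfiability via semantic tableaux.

Unsatisfiable

1. (p2 -> p1) & ~(<>[](~p2 -> p1) -> [](~p2 -> p1)), u
2. p2 -> p1, u   [&-rule on 1]
3. ~(<>[](~p2 -> p1) -> [](~p2 -> p1)), u   [&-rule on 1]
4. <>[](~p2 -> p1), u   [~->-rule on 3]
5. ~[](~p2 -> p1), u   [~->-rule on 3]
6. p1, u   [->-rule on 2 (branches; this branch)]
7. [](~p2 -> p1), v   [<>-rule on 4: fresh world v, uRv]
8. ~p2 -> p1, u   [[]-rule on 7 via vRu]
9. ~p2 -> p1, v   [[]-rule on 7 via vRv]
10. p1, v   [->-rule on 9 (branches; this branch)]
11. ~(~p2 -> p1), w   [~[]-rule on 5: fresh world w, uRw]
12. ~p2, w   [~->-rule on 11]
13. ~p1, w   [~->-rule on 11]
14. ~p2 -> p1, w   [[]-rule on 7 via vRw]
15. p1, w   [->-rule on 14 (branches; this branch)]
Accessibility: uRu, uRv, uRw, vRu, vRv, vRw, wRu, wRv, wRw
Branch closes: p1 and ~p1 both at w.
Every branch closes; the branch above is one of them.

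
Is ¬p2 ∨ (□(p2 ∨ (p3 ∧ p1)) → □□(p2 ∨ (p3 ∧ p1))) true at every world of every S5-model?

Valid

Tableau for the negation ¬(¬p2 ∨ (□(p2 ∨ (p3 ∧ p1)) → □□(p2 ∨ (p3 ∧ p1)))):
1. ¬(¬p2 ∨ (□(p2 ∨ (p3 ∧ p1)) → □□(p2 ∨ (p3 ∧ p1)))), w0
2. p2, w0   [¬∨-rule on 1]
3. ¬(□(p2 ∨ (p3 ∧ p1)) → □□(p2 ∨ (p3 ∧ p1))), w0   [¬∨-rule on 1]
4. □(p2 ∨ (p3 ∧ p1)), w0   [¬→-rule on 3]
5. ¬□□(p2 ∨ (p3 ∧ p1)), w0   [¬→-rule on 3]
6. p2 ∨ (p3 ∧ p1), w0   [□-rule on 4 via w0Rw0]
7. p3 ∧ p1, w0   [∨-rule on 6 (branches; this branch)]
8. p3, w0   [∧-rule on 7]
9. p1, w0   [∧-rule on 7]
10. ¬□(p2 ∨ (p3 ∧ p1)), w1   [¬□-rule on 5: fresh world w1, w0Rw1]
11. p2 ∨ (p3 ∧ p1), w1   [□-rule on 4 via w0Rw1]
12. p3 ∧ p1, w1   [∨-rule on 11 (branches; this branch)]
13. p3, w1   [∧-rule on 12]
14. p1, w1   [∧-rule on 12]
15. ¬(p2 ∨ (p3 ∧ p1)), w2   [¬□-rule on 10: fresh world w2, w1Rw2]
16. ¬p2, w2   [¬∨-rule on 15]
17. ¬(p3 ∧ p1), w2   [¬∨-rule on 15]
18. p2 ∨ (p3 ∧ p1), w2   [□-rule on 4 via w0Rw2]
19. ¬p1, w2   [¬∧-rule on 17 (branches; this branch)]
20. p3 ∧ p1, w2   [∨-rule on 18 (branches; this branch)]
21. p3, w2   [∧-rule on 20]
22. p1, w2   [∧-rule on 20]
Accessibility: w0Rw0, w0Rw1, w0Rw2, w1Rw0, w1Rw1, w1Rw2, w2Rw0, w2Rw1, w2Rw2
Branch closes: p1 and ¬p1 both at w2.
Every branch of the negation's tableau closes; the branch above is one of them.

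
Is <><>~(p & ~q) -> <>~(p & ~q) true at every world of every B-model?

No, not valid

Tableau for the negation ~(<><>~(p & ~q) -> <>~(p & ~q)):
1. ~(<><>~(p & ~q) -> <>~(p & ~q)), u
2. <><>~(p & ~q), u   [~->-rule on 1]
3. ~<>~(p & ~q), u   [~->-rule on 1]
4. p & ~q, u   [~<>-rule on 3 via uRu]
5. p, u   [&-rule on 4]
6. ~q, u   [&-rule on 4]
7. <>~(p & ~q), v   [<>-rule on 2: fresh world v, uRv]
8. p & ~q, v   [~<>-rule on 3 via uRv]
9. p, v   [&-rule on 8]
10. ~q, v   [&-rule on 8]
11. ~(p & ~q), w   [<>-rule on 7: fresh world w, vRw]
12. q, w   [~&-rule on 11 (branches; this branch)]
Accessibility: uRu, uRv, vRu, vRv, vRw, wRv, wRw
The negation has an open branch (countermodel exists).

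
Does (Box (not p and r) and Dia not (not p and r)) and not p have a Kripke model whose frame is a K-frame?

1. (Box (not p and r) and Dia not (not p and r)) and not p, 0
2. Box (not p and r) and Dia not (not p and r), 0
3. not p, 0
4. Box (not p and r), 0
5. Dia not (not p and r), 0
6. not (not p and r), 1
7. not p and r, 1
8. not p, 1
9. r, 1
10. not r, 1
Accessibility: 0R1
Branch closes: r and not r both at 1.
Every branch closes; the branch above is one of them.

No, unsatisfiable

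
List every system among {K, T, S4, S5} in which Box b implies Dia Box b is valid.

T, S4, S5

T-tableau for the negation not (Box b implies Dia Box b):
1. not (Box b implies Dia Box b), w0
2. Box b, w0
3. not Dia Box b, w0
4. b, w0
5. not Box b, w0
6. not b, w1
7. b, w1
Accessibility: w0Rw0, w0Rw1, w1Rw1
Branch closes: b and not b both at w1.
Every branch closes (one shown): valid in T, hence also in S4, S5 (every theorem of T is a theorem of S4 and S5).
K-tableau for the negation not (Box b implies Dia Box b):
1. not (Box b implies Dia Box b), w0
2. Box b, w0
3. not Dia Box b, w0
Complete open branch: countermodel on a K-frame, so not valid in K.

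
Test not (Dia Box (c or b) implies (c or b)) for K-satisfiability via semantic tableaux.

1. not (Dia Box (c or b) implies (c or b)), 0
2. Dia Box (c or b), 0
3. not (c or b), 0
4. not c, 0
5. not b, 0
6. Box (c or b), 1
Accessibility: 0R1

Yes, satisfiable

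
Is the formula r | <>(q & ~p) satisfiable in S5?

Satisfiable (open branch found)

1. r | <>(q & ~p), 0
2. <>(q & ~p), 0
3. q & ~p, 1
4. q, 1
5. ~p, 1
Accessibility: 0R0, 0R1, 1R0, 1R1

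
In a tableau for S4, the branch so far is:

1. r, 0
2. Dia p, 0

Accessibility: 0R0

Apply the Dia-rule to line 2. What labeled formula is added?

a fresh world 1 with 0R1, and p at 1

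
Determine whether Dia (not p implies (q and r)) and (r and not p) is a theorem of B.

Tableau for the negation not (Dia (not p implies (q and r)) and (r and not p)):
1. not (Dia (not p implies (q and r)) and (r and not p)), w0
2. not (r and not p), w0
3. p, w0
Accessibility: w0Rw0
The negation has an open branch (countermodel exists).

Not valid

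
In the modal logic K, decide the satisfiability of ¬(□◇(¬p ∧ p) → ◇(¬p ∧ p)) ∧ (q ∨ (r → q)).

1. ¬(□◇(¬p ∧ p) → ◇(¬p ∧ p)) ∧ (q ∨ (r → q)), u
2. ¬(□◇(¬p ∧ p) → ◇(¬p ∧ p)), u
3. q ∨ (r → q), u
4. □◇(¬p ∧ p), u
5. ¬◇(¬p ∧ p), u
6. r → q, u
7. q, u

Satisfiable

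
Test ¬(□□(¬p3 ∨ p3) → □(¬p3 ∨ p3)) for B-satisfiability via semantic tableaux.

No, unsatisfiable

1. ¬(□□(¬p3 ∨ p3) → □(¬p3 ∨ p3)), w0
2. □□(¬p3 ∨ p3), w0
3. ¬□(¬p3 ∨ p3), w0
4. □(¬p3 ∨ p3), w0
5. ¬p3 ∨ p3, w0
6. p3, w0
7. ¬(¬p3 ∨ p3), w1
8. p3, w1
9. ¬p3, w1
Accessibility: w0Rw0, w0Rw1, w1Rw0, w1Rw1
Branch closes: p3 and ¬p3 both at w1.
Every branch closes; the branch above is one of them.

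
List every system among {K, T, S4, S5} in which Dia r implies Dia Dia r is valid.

T, S4, S5

K-tableau for the negation not (Dia r implies Dia Dia r):
1. not (Dia r implies Dia Dia r), u
2. Dia r, u
3. not Dia Dia r, u
4. r, v
5. not Dia r, v
Accessibility: uRv
Complete open branch: countermodel on a K-frame, so not valid in K.
T-tableau for the negation not (Dia r implies Dia Dia r):
1. not (Dia r implies Dia Dia r), u
2. Dia r, u
3. not Dia Dia r, u
4. not Dia r, u
5. not r, u
6. r, v
7. not Dia r, v
8. not r, v
Accessibility: uRu, uRv, vRv
Branch closes: r and not r both at v.
Every branch closes (one shown): valid in T, hence also in S4, S5 (every theorem of T is a theorem of S4 and S5).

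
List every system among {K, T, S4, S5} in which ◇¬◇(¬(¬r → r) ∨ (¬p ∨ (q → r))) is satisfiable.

K

K-tableau for the formula:
1. ◇¬◇(¬(¬r → r) ∨ (¬p ∨ (q → r))), w0
2. ¬◇(¬(¬r → r) ∨ (¬p ∨ (q → r))), w1
Accessibility: w0Rw1
Complete open branch: satisfiable in K.
T-tableau for the formula:
1. ◇¬◇(¬(¬r → r) ∨ (¬p ∨ (q → r))), w0
2. ¬◇(¬(¬r → r) ∨ (¬p ∨ (q → r))), w1
3. ¬(¬(¬r → r) ∨ (¬p ∨ (q → r))), w1
4. ¬r → r, w1
5. ¬(¬p ∨ (q → r)), w1
6. p, w1
7. ¬(q → r), w1
8. q, w1
9. ¬r, w1
10. r, w1
Accessibility: w0Rw0, w0Rw1, w1Rw1
Branch closes: r and ¬r both at w1.
Every branch closes (one shown): unsatisfiable in T, hence also in S4, S5 (every S4/S5-frame is a T-frame).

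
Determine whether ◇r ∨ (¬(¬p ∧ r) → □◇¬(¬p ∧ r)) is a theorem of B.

Tableau for the negation ¬(◇r ∨ (¬(¬p ∧ r) → □◇¬(¬p ∧ r))):
1. ¬(◇r ∨ (¬(¬p ∧ r) → □◇¬(¬p ∧ r))), w0
2. ¬◇r, w0
3. ¬(¬(¬p ∧ r) → □◇¬(¬p ∧ r)), w0
4. ¬(¬p ∧ r), w0
5. ¬□◇¬(¬p ∧ r), w0
6. ¬r, w0
7. ¬◇¬(¬p ∧ r), w1
8. ¬r, w1
9. ¬p ∧ r, w0
10. ¬p, w0
11. r, w0
Accessibility: w0Rw0, w0Rw1, w1Rw0, w1Rw1
Branch closes: r and ¬r both at w0.
Every branch of the negation's tableau closes; the branch above is one of them.

Valid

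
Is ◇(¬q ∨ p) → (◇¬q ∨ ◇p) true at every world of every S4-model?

Tableau for the negation ¬(◇(¬q ∨ p) → (◇¬q ∨ ◇p)):
1. ¬(◇(¬q ∨ p) → (◇¬q ∨ ◇p)), w0
2. ◇(¬q ∨ p), w0   [¬→-rule on 1]
3. ¬(◇¬q ∨ ◇p), w0   [¬→-rule on 1]
4. ¬◇¬q, w0   [¬∨-rule on 3]
5. ¬◇p, w0   [¬∨-rule on 3]
6. q, w0   [¬◇-rule on 4 via w0Rw0]
7. ¬p, w0   [¬◇-rule on 5 via w0Rw0]
8. ¬q ∨ p, w1   [◇-rule on 2: fresh world w1, w0Rw1]
9. q, w1   [¬◇-rule on 4 via w0Rw1]
10. ¬p, w1   [¬◇-rule on 5 via w0Rw1]
11. p, w1   [∨-rule on 8 (branches; this branch)]
Accessibility: w0Rw0, w0Rw1, w1Rw1
Branch closes: p and ¬p both at w1.
All branches of the negation close; one closing branch shown above.

Valid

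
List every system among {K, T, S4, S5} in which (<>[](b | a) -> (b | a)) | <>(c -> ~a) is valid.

T-tableau for the negation ~((<>[](b | a) -> (b | a)) | <>(c -> ~a)):
1. ~((<>[](b | a) -> (b | a)) | <>(c -> ~a)), w0
2. ~(<>[](b | a) -> (b | a)), w0
3. ~<>(c -> ~a), w0
4. <>[](b | a), w0
5. ~(b | a), w0
6. ~b, w0
7. ~a, w0
8. ~(c -> ~a), w0
9. c, w0
10. a, w0
Accessibility: w0Rw0
Branch closes: a and ~a both at w0.
Every branch closes (one shown): valid in T, hence also in S4, S5 (every theorem of T is a theorem of S4 and S5).
K-tableau for the negation ~((<>[](b | a) -> (b | a)) | <>(c -> ~a)):
1. ~((<>[](b | a) -> (b | a)) | <>(c -> ~a)), w0
2. ~(<>[](b | a) -> (b | a)), w0
3. ~<>(c -> ~a), w0
4. <>[](b | a), w0
5. ~(b | a), w0
6. ~b, w0
7. ~a, w0
8. [](b | a), w1
9. ~(c -> ~a), w1
10. c, w1
11. a, w1
Accessibility: w0Rw1
Complete open branch: countermodel on a K-frame, so not valid in K.

T, S4, S5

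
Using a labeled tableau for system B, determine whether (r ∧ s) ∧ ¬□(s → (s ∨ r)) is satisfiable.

1. (r ∧ s) ∧ ¬□(s → (s ∨ r)), w0
2. r ∧ s, w0
3. ¬□(s → (s ∨ r)), w0
4. r, w0
5. s, w0
6. ¬(s → (s ∨ r)), w1
7. s, w1
8. ¬(s ∨ r), w1
9. ¬s, w1
10. ¬r, w1
Accessibility: w0Rw0, w0Rw1, w1Rw0, w1Rw1
Branch closes: s and ¬s both at w1.
Every branch closes; the branch above is one of them.

Unsatisfiable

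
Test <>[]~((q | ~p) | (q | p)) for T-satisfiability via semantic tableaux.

Unsatisfiable (every branch closes)

1. <>[]~((q | ~p) | (q | p)), w0
2. []~((q | ~p) | (q | p)), w1   [<>-rule on 1: fresh world w1, w0Rw1]
3. ~((q | ~p) | (q | p)), w1   [[]-rule on 2 via w1Rw1]
4. ~(q | ~p), w1   [~|-rule on 3]
5. ~(q | p), w1   [~|-rule on 3]
6. ~q, w1   [~|-rule on 4]
7. p, w1   [~|-rule on 4]
8. ~p, w1   [~|-rule on 5]
Accessibility: w0Rw0, w0Rw1, w1Rw1
Branch closes: p and ~p both at w1.
All branches of the tableau close; one closing branch shown above.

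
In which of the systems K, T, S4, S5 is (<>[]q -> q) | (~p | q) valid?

S5

S4-tableau for the negation ~((<>[]q -> q) | (~p | q)):
1. ~((<>[]q -> q) | (~p | q)), w0
2. ~(<>[]q -> q), w0
3. ~(~p | q), w0
4. <>[]q, w0
5. ~q, w0
6. p, w0
7. []q, w1
8. q, w1
Accessibility: w0Rw0, w0Rw1, w1Rw1
Complete open branch: countermodel on an S4-frame, so not valid in S4, nor in K, T (the same frame is also a K-frame and a T-frame).
S5-tableau for the negation ~((<>[]q -> q) | (~p | q)):
1. ~((<>[]q -> q) | (~p | q)), w0
2. ~(<>[]q -> q), w0
3. ~(~p | q), w0
4. <>[]q, w0
5. ~q, w0
6. p, w0
7. []q, w1
8. q, w0
Accessibility: w0Rw0, w0Rw1, w1Rw0, w1Rw1
Branch closes: q and ~q both at w0.
Every branch closes (one shown): valid in S5.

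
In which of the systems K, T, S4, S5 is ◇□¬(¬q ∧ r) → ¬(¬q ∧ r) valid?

S5

S4-tableau for the negation ¬(◇□¬(¬q ∧ r) → ¬(¬q ∧ r)):
1. ¬(◇□¬(¬q ∧ r) → ¬(¬q ∧ r)), w0
2. ◇□¬(¬q ∧ r), w0
3. ¬q ∧ r, w0
4. ¬q, w0
5. r, w0
6. □¬(¬q ∧ r), w1
7. ¬(¬q ∧ r), w1
8. ¬r, w1
Accessibility: w0Rw0, w0Rw1, w1Rw1
Complete open branch: countermodel on an S4-frame, so not valid in S4, nor in K, T (the same frame is also a K-frame and a T-frame).
S5-tableau for the negation ¬(◇□¬(¬q ∧ r) → ¬(¬q ∧ r)):
1. ¬(◇□¬(¬q ∧ r) → ¬(¬q ∧ r)), w0
2. ◇□¬(¬q ∧ r), w0
3. ¬q ∧ r, w0
4. ¬q, w0
5. r, w0
6. □¬(¬q ∧ r), w1
7. ¬(¬q ∧ r), w0
8. ¬(¬q ∧ r), w1
9. ¬r, w0
Accessibility: w0Rw0, w0Rw1, w1Rw0, w1Rw1
Branch closes: r and ¬r both at w0.
Every branch closes (one shown): valid in S5.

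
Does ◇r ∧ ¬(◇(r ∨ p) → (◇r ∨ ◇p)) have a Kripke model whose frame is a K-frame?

1. ◇r ∧ ¬(◇(r ∨ p) → (◇r ∨ ◇p)), u
2. ◇r, u   [∧-rule on 1]
3. ¬(◇(r ∨ p) → (◇r ∨ ◇p)), u   [∧-rule on 1]
4. ◇(r ∨ p), u   [¬→-rule on 3]
5. ¬(◇r ∨ ◇p), u   [¬→-rule on 3]
6. ¬◇r, u   [¬∨-rule on 5]
7. ¬◇p, u   [¬∨-rule on 5]
8. r, v   [◇-rule on 2: fresh world v, uRv]
9. ¬r, v   [¬◇-rule on 6 via uRv]
Accessibility: uRv
Branch closes: r and ¬r both at v.
Every branch closes; the branch above is one of them.

No, unsatisfiable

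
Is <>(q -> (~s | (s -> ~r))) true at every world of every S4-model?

Tableau for the negation ~<>(q -> (~s | (s -> ~r))):
1. ~<>(q -> (~s | (s -> ~r))), w0
2. ~(q -> (~s | (s -> ~r))), w0
3. q, w0
4. ~(~s | (s -> ~r)), w0
5. s, w0
6. ~(s -> ~r), w0
7. r, w0
Accessibility: w0Rw0
The negation has an open branch (countermodel exists).

No, not valid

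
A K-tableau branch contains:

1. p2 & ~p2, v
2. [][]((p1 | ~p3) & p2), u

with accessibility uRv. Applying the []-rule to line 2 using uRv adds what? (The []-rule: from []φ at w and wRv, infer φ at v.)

[]((p1 | ~p3) & p2), v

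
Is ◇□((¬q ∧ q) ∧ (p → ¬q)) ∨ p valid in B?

No, not valid

Tableau for the negation ¬(◇□((¬q ∧ q) ∧ (p → ¬q)) ∨ p):
1. ¬(◇□((¬q ∧ q) ∧ (p → ¬q)) ∨ p), w0
2. ¬◇□((¬q ∧ q) ∧ (p → ¬q)), w0
3. ¬p, w0
4. ¬□((¬q ∧ q) ∧ (p → ¬q)), w0
5. ¬((¬q ∧ q) ∧ (p → ¬q)), w1
6. ¬□((¬q ∧ q) ∧ (p → ¬q)), w1
7. ¬(p → ¬q), w1
8. p, w1
9. q, w1
10. ¬((¬q ∧ q) ∧ (p → ¬q)), w2
11. ¬(p → ¬q), w2
12. p, w2
13. q, w2
Accessibility: w0Rw0, w0Rw1, w1Rw0, w1Rw1, w1Rw2, w2Rw1, w2Rw2
The negation has an open branch (countermodel exists).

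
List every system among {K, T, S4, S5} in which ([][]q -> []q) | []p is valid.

T, S4, S5

K-tableau for the negation ~(([][]q -> []q) | []p):
1. ~(([][]q -> []q) | []p), 0
2. ~([][]q -> []q), 0
3. ~[]p, 0
4. [][]q, 0
5. ~[]q, 0
6. ~p, 1
7. []q, 1
8. ~q, 2
9. []q, 2
Accessibility: 0R1, 0R2
Complete open branch: countermodel on a K-frame, so not valid in K.
T-tableau for the negation ~(([][]q -> []q) | []p):
1. ~(([][]q -> []q) | []p), 0
2. ~([][]q -> []q), 0
3. ~[]p, 0
4. [][]q, 0
5. ~[]q, 0
6. []q, 0
7. q, 0
8. ~p, 1
9. []q, 1
10. q, 1
11. ~q, 2
12. []q, 2
13. q, 2
Accessibility: 0R0, 0R1, 0R2, 1R1, 2R2
Branch closes: q and ~q both at 2.
Every branch closes (one shown): valid in T, hence also in S4, S5 (every theorem of T is a theorem of S4 and S5).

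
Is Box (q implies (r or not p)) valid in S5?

Invalid (countermodel exists)

Tableau for the negation not Box (q implies (r or not p)):
1. not Box (q implies (r or not p)), u
2. not (q implies (r or not p)), v
3. q, v
4. not (r or not p), v
5. not r, v
6. p, v
Accessibility: uRu, uRv, vRu, vRv
The negation has an open branch (countermodel exists).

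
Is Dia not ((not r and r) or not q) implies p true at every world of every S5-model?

Tableau for the negation not (Dia not ((not r and r) or not q) implies p):
1. not (Dia not ((not r and r) or not q) implies p), u
2. Dia not ((not r and r) or not q), u   [neg-implies-rule on 1]
3. not p, u   [neg-implies-rule on 1]
4. not ((not r and r) or not q), v   [Dia-rule on 2: fresh world v, uRv]
5. not (not r and r), v   [neg-or-rule on 4]
6. q, v   [neg-or-rule on 4]
7. not r, v   [neg-and-rule on 5 (branches; this branch)]
Accessibility: uRu, uRv, vRu, vRv
The negation has an open branch (countermodel exists).

Not valid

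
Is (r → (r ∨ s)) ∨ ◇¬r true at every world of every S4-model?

Valid in S4

Tableau for the negation ¬((r → (r ∨ s)) ∨ ◇¬r):
1. ¬((r → (r ∨ s)) ∨ ◇¬r), w0
2. ¬(r → (r ∨ s)), w0   [¬∨-rule on 1]
3. ¬◇¬r, w0   [¬∨-rule on 1]
4. r, w0   [¬→-rule on 2]
5. ¬(r ∨ s), w0   [¬→-rule on 2]
6. ¬r, w0   [¬∨-rule on 5]
7. ¬s, w0   [¬∨-rule on 5]
Accessibility: w0Rw0
Branch closes: r and ¬r both at w0.
All branches of the negation close; one closing branch shown above.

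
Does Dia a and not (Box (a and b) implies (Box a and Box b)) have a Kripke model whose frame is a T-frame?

Unsatisfiable

1. Dia a and not (Box (a and b) implies (Box a and Box b)), 0
2. Dia a, 0   [and-rule on 1]
3. not (Box (a and b) implies (Box a and Box b)), 0   [and-rule on 1]
4. Box (a and b), 0   [neg-implies-rule on 3]
5. not (Box a and Box b), 0   [neg-implies-rule on 3]
6. a and b, 0   [Box-rule on 4 via 0R0]
7. a, 0   [and-rule on 6]
8. b, 0   [and-rule on 6]
9. not Box b, 0   [neg-and-rule on 5 (branches; this branch)]
10. a, 1   [Dia-rule on 2: fresh world 1, 0R1]
11. a and b, 1   [Box-rule on 4 via 0R1]
12. b, 1   [and-rule on 11]
13. not b, 2   [neg-Box-rule on 9: fresh world 2, 0R2]
14. a and b, 2   [Box-rule on 4 via 0R2]
15. a, 2   [and-rule on 14]
16. b, 2   [and-rule on 14]
Accessibility: 0R0, 0R1, 0R2, 1R1, 2R2
Branch closes: b and not b both at 2.
All branches of the tableau close; one closing branch shown above.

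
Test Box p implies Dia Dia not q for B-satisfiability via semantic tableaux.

1. Box p implies Dia Dia not q, u
2. Dia Dia not q, u
3. Dia not q, v
4. not q, w
Accessibility: uRu, uRv, vRu, vRv, vRw, wRv, wRw

Satisfiable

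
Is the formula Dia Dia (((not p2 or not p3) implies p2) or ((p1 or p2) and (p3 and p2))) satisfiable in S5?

Satisfiable (open branch found)

1. Dia Dia (((not p2 or not p3) implies p2) or ((p1 or p2) and (p3 and p2))), w0
2. Dia (((not p2 or not p3) implies p2) or ((p1 or p2) and (p3 and p2))), w1
3. ((not p2 or not p3) implies p2) or ((p1 or p2) and (p3 and p2)), w2
4. (p1 or p2) and (p3 and p2), w2
5. p1 or p2, w2
6. p3 and p2, w2
7. p3, w2
8. p2, w2
Accessibility: w0Rw0, w0Rw1, w0Rw2, w1Rw0, w1Rw1, w1Rw2, w2Rw0, w2Rw1, w2Rw2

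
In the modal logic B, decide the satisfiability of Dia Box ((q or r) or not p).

1. Dia Box ((q or r) or not p), u
2. Box ((q or r) or not p), v
3. (q or r) or not p, u
4. (q or r) or not p, v
5. not p, u
6. not p, v
Accessibility: uRu, uRv, vRu, vRv

Yes, satisfiable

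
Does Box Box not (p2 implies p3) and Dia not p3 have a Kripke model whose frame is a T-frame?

1. Box Box not (p2 implies p3) and Dia not p3, u
2. Box Box not (p2 implies p3), u   [and-rule on 1]
3. Dia not p3, u   [and-rule on 1]
4. Box not (p2 implies p3), u   [Box-rule on 2 via uRu]
5. not (p2 implies p3), u   [Box-rule on 4 via uRu]
6. p2, u   [neg-implies-rule on 5]
7. not p3, u   [neg-implies-rule on 5]
8. not p3, v   [Dia-rule on 3: fresh world v, uRv]
9. Box not (p2 implies p3), v   [Box-rule on 2 via uRv]
10. not (p2 implies p3), v   [Box-rule on 4 via uRv]
11. p2, v   [neg-implies-rule on 10]
Accessibility: uRu, uRv, vRv

Satisfiable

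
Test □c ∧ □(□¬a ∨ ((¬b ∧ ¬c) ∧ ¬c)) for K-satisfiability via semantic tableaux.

1. □c ∧ □(□¬a ∨ ((¬b ∧ ¬c) ∧ ¬c)), 0
2. □c, 0
3. □(□¬a ∨ ((¬b ∧ ¬c) ∧ ¬c)), 0

Satisfiable (open branch found)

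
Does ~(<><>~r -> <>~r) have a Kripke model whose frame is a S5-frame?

No, unsatisfiable

1. ~(<><>~r -> <>~r), u
2. <><>~r, u
3. ~<>~r, u
4. r, u
5. <>~r, v
6. r, v
7. ~r, w
8. r, w
Accessibility: uRu, uRv, uRw, vRu, vRv, vRw, wRu, wRv, wRw
Branch closes: r and ~r both at w.
(One branch shown.) All branches close.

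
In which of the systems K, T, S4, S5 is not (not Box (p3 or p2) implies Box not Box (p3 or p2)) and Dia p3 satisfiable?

K, T, S4

S5-tableau for the formula:
1. not (not Box (p3 or p2) implies Box not Box (p3 or p2)) and Dia p3, u
2. not (not Box (p3 or p2) implies Box not Box (p3 or p2)), u
3. Dia p3, u
4. not Box (p3 or p2), u
5. not Box not Box (p3 or p2), u
6. p3, v
7. not (p3 or p2), w
8. not p3, w
9. not p2, w
10. Box (p3 or p2), x
11. p3 or p2, u
12. p3 or p2, v
13. p3 or p2, w
14. p3 or p2, x
15. p2, u
16. p2, v
17. p2, w
Accessibility: uRu, uRv, uRw, uRx, vRu, vRv, vRw, vRx, wRu, wRv, wRw, wRx, xRu, xRv, xRw, xRx
Branch closes: p2 and not p2 both at w.
Every branch closes (one shown): unsatisfiable in S5.
S4-tableau for the formula:
1. not (not Box (p3 or p2) implies Box not Box (p3 or p2)) and Dia p3, u
2. not (not Box (p3 or p2) implies Box not Box (p3 or p2)), u
3. Dia p3, u
4. not Box (p3 or p2), u
5. not Box not Box (p3 or p2), u
6. p3, v
7. not (p3 or p2), w
8. not p3, w
9. not p2, w
10. Box (p3 or p2), x
11. p3 or p2, x
12. p2, x
Accessibility: uRu, uRv, uRw, uRx, vRv, wRw, xRx
Complete open branch: satisfiable in S4, hence also in K, T (this S4-model is also a K-model and a T-model).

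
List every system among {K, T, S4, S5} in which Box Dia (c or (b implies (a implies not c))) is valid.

K-tableau for the negation not Box Dia (c or (b implies (a implies not c))):
1. not Box Dia (c or (b implies (a implies not c))), u
2. not Dia (c or (b implies (a implies not c))), v   [neg-Box-rule on 1: fresh world v, uRv]
Accessibility: uRv
Complete open branch: countermodel on a K-frame, so not valid in K.
T-tableau for the negation not Box Dia (c or (b implies (a implies not c))):
1. not Box Dia (c or (b implies (a implies not c))), u
2. not Dia (c or (b implies (a implies not c))), v   [neg-Box-rule on 1: fresh world v, uRv]
3. not (c or (b implies (a implies not c))), v   [neg-Dia-rule on 2 via vRv]
4. not c, v   [neg-or-rule on 3]
5. not (b implies (a implies not c)), v   [neg-or-rule on 3]
6. b, v   [neg-implies-rule on 5]
7. not (a implies not c), v   [neg-implies-rule on 5]
8. a, v   [neg-implies-rule on 7]
9. c, v   [neg-implies-rule on 7]
Accessibility: uRu, uRv, vRv
Branch closes: c and not c both at v.
Every branch closes (one shown): valid in T, hence also in S4, S5 (every theorem of T is a theorem of S4 and S5).

T, S4, S5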